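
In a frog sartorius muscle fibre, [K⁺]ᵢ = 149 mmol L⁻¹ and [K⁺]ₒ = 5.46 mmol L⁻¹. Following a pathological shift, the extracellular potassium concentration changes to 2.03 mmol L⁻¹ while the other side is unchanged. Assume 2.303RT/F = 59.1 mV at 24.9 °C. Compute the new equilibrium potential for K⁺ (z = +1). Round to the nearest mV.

-110 mV

After the shift: [K⁺]_out = 2.03, [K⁺]_in = 149 mmol L⁻¹.
E_new = (59.1/1)·log₁₀(2.03/149) = 59.10 · (-1.8657) = -110.26 mV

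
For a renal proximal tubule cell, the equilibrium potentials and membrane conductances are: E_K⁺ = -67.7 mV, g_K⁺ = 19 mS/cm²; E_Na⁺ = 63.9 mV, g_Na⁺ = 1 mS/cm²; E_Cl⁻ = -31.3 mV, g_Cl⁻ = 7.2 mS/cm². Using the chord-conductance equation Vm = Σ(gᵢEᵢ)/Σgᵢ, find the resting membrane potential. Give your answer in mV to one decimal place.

-53.2 mV

Σ gᵢEᵢ = 19·(-67.7) + 1·(63.9) + 7.2·(-31.3) = -1447.76
Σ gᵢ = 19 + 1 + 7.2 = 27.2
Vm = -1447.76 / 27.2 = -53.23 mV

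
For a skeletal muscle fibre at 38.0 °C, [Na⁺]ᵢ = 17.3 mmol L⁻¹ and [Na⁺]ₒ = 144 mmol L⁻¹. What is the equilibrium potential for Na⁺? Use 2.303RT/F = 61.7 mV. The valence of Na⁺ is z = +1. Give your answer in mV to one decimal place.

56.8 mV

E = (61.7/z) · log₁₀([Na⁺]_out/[Na⁺]_in) with z = +1.
= (61.7/1) · log₁₀(144/17.3) = 61.70 · log₁₀(8.324)
= 61.70 · (0.9203) = 56.78 mV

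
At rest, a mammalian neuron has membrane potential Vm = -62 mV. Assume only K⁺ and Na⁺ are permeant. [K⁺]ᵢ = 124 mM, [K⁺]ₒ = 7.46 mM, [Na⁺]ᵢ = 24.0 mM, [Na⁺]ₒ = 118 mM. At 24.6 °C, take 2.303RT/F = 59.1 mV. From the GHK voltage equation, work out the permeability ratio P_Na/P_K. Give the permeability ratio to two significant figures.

Let α = P_Na/P_K. GHK: Vm = 59.1·log₁₀[(Kₒ + α·Naₒ)/(Kᵢ + α·Naᵢ)].
10^(Vm/59.1) = 10^(-62.0/59.1) = 0.089316
So 0.089316·(Kᵢ + α·Naᵢ) = Kₒ + α·Naₒ → α = (0.089316·124.0 − 7.46) / (118.0 − 0.089316·24.0)
α = (11.08 − 7.46) / (118.0 − 2.144) = 3.615/115.9 = 0.0312

0.031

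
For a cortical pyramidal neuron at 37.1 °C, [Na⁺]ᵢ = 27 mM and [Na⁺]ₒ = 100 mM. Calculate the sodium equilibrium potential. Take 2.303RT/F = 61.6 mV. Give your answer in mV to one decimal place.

35.0 mV

E = (61.6/z) · log₁₀([Na⁺]_out/[Na⁺]_in) with z = +1.
= (61.6/1) · log₁₀(100/27) = 61.60 · log₁₀(3.704)
= 61.60 · (0.5686) = 35.03 mV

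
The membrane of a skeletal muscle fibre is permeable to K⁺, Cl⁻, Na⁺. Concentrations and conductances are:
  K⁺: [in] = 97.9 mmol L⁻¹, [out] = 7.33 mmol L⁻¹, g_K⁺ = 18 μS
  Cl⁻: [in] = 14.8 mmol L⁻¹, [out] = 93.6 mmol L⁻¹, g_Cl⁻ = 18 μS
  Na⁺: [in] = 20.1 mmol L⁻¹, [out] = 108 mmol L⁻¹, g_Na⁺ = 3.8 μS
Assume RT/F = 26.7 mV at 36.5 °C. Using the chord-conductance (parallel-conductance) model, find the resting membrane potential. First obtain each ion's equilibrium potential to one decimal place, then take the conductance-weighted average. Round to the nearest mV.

-49 mV

E_K⁺ = (26.7/1)·ln(7.33/97.9) = -69.2 mV
E_Cl⁻ = (26.7/-1)·ln(93.6/14.8) = -49.2 mV
E_Na⁺ = (26.7/1)·ln(108/20.1) = 44.9 mV
Vm = (Σ gᵢEᵢ)/(Σ gᵢ) = (18·-69.2 + 18·-49.2 + 3.8·44.9) / (18 + 18 + 3.8)
= -1960.58 / 39.8 = -49.26 mV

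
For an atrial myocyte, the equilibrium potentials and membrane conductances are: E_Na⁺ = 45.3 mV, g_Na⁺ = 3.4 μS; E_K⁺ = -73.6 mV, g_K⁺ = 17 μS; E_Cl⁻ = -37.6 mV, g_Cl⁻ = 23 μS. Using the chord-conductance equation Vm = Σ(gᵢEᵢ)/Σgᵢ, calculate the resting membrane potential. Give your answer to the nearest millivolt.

-45 mV

Σ gᵢEᵢ = 3.4·(45.3) + 17·(-73.6) + 23·(-37.6) = -1961.98
Σ gᵢ = 3.4 + 17 + 23 = 43.4
Vm = -1961.98 / 43.4 = -45.21 mV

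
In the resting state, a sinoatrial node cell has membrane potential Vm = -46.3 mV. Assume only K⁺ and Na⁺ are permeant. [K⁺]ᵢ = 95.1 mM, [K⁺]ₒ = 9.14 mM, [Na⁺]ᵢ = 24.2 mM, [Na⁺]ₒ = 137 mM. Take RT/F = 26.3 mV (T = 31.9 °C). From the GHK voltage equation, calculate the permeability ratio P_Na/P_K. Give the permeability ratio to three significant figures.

0.0543

Let α = P_Na/P_K. GHK: Vm = 26.3·ln[(Kₒ + α·Naₒ)/(Kᵢ + α·Naᵢ)].
e^(Vm/26.3) = e^(-46.3/26.3) = 0.17197
So 0.17197·(Kᵢ + α·Naᵢ) = Kₒ + α·Naₒ → α = (0.17197·95.1 − 9.14) / (137.0 − 0.17197·24.2)
α = (16.35 − 9.14) / (137.0 − 4.162) = 7.214/132.8 = 0.05431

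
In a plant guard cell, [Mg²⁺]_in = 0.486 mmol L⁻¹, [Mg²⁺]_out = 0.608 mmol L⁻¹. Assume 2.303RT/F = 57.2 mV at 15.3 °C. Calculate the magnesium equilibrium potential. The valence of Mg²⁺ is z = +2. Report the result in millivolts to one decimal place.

2.8 mV

E = (57.2/z) · log₁₀([Mg²⁺]_out/[Mg²⁺]_in) with z = +2.
= (57.2/2) · log₁₀(0.608/0.486) = 28.60 · log₁₀(1.251)
= 28.60 · (0.0973) = 2.78 mV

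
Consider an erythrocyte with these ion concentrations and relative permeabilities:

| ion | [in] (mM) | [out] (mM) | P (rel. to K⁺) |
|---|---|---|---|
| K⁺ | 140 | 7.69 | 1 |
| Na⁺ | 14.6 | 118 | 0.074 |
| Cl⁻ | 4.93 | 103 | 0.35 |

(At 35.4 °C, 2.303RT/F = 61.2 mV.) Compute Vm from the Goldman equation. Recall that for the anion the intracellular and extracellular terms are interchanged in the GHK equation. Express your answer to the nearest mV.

Vm = 61.2 · log₁₀[(Σ P·[cation]ₒ + Σ P·[anion]ᵢ) / (Σ P·[cation]ᵢ + Σ P·[anion]ₒ)]
Numerator = 1×7.69 + 0.074×118 + 0.35×4.93 = 18.15
Denominator = 1×140 + 0.074×14.6 + 0.35×103 = 177.1
Vm = 61.2 · log₁₀(0.10245) = 61.2 × (-0.9895) = -60.56 mV

-61 mV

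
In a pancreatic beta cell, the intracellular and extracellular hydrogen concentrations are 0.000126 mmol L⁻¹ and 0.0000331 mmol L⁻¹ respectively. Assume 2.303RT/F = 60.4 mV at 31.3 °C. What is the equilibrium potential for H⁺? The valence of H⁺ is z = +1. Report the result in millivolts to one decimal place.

E = (60.4/z) · log₁₀([H⁺]_out/[H⁺]_in) with z = +1.
= (60.4/1) · log₁₀(0.0000331/0.000126) = 60.40 · log₁₀(0.2627)
= 60.40 · (-0.5805) = -35.06 mV

-35.1 mV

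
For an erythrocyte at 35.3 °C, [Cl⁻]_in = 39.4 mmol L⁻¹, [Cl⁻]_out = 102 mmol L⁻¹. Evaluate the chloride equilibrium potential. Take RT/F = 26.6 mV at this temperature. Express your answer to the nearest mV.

E = (26.6/z) · ln([Cl⁻]_out/[Cl⁻]_in) with z = -1.
For an anion, dividing by z = -1 reverses the sign.
= (26.6/-1) · ln(102/39.4) = -26.60 · ln(2.589)
= -26.60 · (0.9512) = -25.30 mV

-25 mV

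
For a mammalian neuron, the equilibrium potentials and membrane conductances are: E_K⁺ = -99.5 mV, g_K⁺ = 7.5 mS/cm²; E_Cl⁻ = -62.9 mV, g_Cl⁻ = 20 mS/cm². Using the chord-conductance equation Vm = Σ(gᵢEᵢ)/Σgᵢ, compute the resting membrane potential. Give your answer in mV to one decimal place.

Σ gᵢEᵢ = 7.5·(-99.5) + 20·(-62.9) = -2004.25
Σ gᵢ = 7.5 + 20 = 27.5
Vm = -2004.25 / 27.5 = -72.88 mV

-72.9 mV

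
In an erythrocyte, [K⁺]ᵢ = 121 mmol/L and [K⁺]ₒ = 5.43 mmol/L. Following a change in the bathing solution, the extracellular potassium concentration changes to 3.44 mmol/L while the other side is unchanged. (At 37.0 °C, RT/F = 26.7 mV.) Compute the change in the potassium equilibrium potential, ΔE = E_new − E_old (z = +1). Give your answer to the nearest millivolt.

E_old = (26.7/1)·ln(5.43/121) = -82.87 mV
E_new = (26.7/1)·ln(3.44/121) = -95.06 mV
ΔE = -95.06 − (-82.87) = -12.19 mV

-12 mV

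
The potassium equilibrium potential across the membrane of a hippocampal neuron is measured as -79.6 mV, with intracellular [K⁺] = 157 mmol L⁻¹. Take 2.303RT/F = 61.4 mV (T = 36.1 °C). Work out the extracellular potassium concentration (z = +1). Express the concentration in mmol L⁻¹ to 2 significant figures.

7.9 mmol L⁻¹

Nernst: E = (61.4/1) · log₁₀([out]/[in]), so log₁₀([out]/[in]) = -79.6 × 1 / 61.4 = -1.2964.
[out]/[in] = 10^(-1.2964) = 0.05053.
[out] = 0.05053 × 157 = 7.934 mmol L⁻¹.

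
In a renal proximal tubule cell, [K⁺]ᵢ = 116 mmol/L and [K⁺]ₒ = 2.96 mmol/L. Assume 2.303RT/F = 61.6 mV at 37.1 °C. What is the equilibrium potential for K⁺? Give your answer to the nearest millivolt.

-98 mV

E = (61.6/z) · log₁₀([K⁺]_out/[K⁺]_in) with z = +1.
= (61.6/1) · log₁₀(2.96/116) = 61.60 · log₁₀(0.02552)
= 61.60 · (-1.5932) = -98.14 mV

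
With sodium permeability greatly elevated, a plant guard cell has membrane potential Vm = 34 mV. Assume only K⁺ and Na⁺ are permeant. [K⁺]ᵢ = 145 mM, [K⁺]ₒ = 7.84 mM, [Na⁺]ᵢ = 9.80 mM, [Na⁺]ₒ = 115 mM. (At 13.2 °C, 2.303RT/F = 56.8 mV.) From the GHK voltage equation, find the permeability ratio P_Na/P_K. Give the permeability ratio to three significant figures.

7.46

Let α = P_Na/P_K. GHK: Vm = 56.8·log₁₀[(Kₒ + α·Naₒ)/(Kᵢ + α·Naᵢ)].
10^(Vm/56.8) = 10^(34.0/56.8) = 3.9682
So 3.9682·(Kᵢ + α·Naᵢ) = Kₒ + α·Naₒ → α = (3.9682·145.0 − 7.84) / (115.0 − 3.9682·9.8)
α = (575.4 − 7.84) / (115.0 − 38.89) = 567.5/76.11 = 7.457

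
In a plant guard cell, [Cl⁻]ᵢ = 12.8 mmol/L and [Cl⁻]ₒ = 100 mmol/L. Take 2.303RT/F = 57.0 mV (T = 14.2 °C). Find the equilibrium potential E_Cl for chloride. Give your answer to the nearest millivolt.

-51 mV

E = (57.0/z) · log₁₀([Cl⁻]_out/[Cl⁻]_in) with z = -1.
For an anion, dividing by z = -1 reverses the sign.
= (57.0/-1) · log₁₀(100/12.8) = -57.00 · log₁₀(7.812)
= -57.00 · (0.8928) = -50.89 mV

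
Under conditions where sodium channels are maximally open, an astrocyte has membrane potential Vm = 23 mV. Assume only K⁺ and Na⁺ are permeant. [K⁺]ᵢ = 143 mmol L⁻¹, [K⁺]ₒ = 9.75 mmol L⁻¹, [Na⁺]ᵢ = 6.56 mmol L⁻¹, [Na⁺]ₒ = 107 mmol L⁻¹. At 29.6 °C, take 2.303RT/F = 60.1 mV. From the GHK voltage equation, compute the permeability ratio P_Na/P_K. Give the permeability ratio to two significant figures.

Let α = P_Na/P_K. GHK: Vm = 60.1·log₁₀[(Kₒ + α·Naₒ)/(Kᵢ + α·Naᵢ)].
10^(Vm/60.1) = 10^(23.0/60.1) = 2.4138
So 2.4138·(Kᵢ + α·Naᵢ) = Kₒ + α·Naₒ → α = (2.4138·143.0 − 9.75) / (107.0 − 2.4138·6.56)
α = (345.2 − 9.75) / (107.0 − 15.83) = 335.4/91.17 = 3.679

3.7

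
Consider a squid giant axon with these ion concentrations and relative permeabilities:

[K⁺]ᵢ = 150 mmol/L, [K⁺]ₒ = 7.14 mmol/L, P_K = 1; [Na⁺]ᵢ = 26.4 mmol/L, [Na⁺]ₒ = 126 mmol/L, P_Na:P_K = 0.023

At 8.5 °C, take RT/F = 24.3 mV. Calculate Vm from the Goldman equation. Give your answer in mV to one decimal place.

Vm = 24.3 · ln[(Σ P·[cation]ₒ + Σ P·[anion]ᵢ) / (Σ P·[cation]ᵢ + Σ P·[anion]ₒ)]
Numerator = 1×7.14 + 0.023×126 = 10.04
Denominator = 1×150 + 0.023×26.4 = 150.6
Vm = 24.3 · ln(0.06665) = 24.3 × (-2.7083) = -65.81 mV

-65.8 mV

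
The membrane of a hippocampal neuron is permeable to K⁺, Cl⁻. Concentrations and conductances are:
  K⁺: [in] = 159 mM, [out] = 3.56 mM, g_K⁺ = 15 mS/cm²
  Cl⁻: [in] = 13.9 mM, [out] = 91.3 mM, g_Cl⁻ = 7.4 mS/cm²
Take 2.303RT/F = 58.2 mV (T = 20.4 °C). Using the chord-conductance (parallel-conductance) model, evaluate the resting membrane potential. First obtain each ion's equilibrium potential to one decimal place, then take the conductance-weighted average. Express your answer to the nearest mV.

-80 mV

E_K⁺ = (58.2/1)·log₁₀(3.56/159) = -96.0 mV
E_Cl⁻ = (58.2/-1)·log₁₀(91.3/13.9) = -47.6 mV
Vm = (Σ gᵢEᵢ)/(Σ gᵢ) = (15·-96.0 + 7.4·-47.6) / (15 + 7.4)
= -1792.24 / 22.4 = -80.01 mV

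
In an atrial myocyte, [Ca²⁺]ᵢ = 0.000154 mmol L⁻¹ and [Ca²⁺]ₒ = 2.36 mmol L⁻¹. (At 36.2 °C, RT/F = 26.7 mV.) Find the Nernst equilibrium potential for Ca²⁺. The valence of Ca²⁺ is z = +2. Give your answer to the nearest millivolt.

E = (26.7/z) · ln([Ca²⁺]_out/[Ca²⁺]_in) with z = +2.
= (26.7/2) · ln(2.36/0.000154) = 13.35 · ln(1.532e+04)
= 13.35 · (9.6372) = 128.66 mV

129 mV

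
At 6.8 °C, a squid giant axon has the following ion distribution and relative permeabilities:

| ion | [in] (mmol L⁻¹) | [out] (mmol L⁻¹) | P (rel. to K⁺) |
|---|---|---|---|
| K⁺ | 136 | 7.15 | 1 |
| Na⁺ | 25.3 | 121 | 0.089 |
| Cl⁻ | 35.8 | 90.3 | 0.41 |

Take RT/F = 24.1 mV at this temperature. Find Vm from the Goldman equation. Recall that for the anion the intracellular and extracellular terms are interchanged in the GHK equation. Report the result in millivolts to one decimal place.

Vm = 24.1 · ln[(Σ P·[cation]ₒ + Σ P·[anion]ᵢ) / (Σ P·[cation]ᵢ + Σ P·[anion]ₒ)]
Numerator = 1×7.15 + 0.089×121 + 0.41×35.8 = 32.6
Denominator = 1×136 + 0.089×25.3 + 0.41×90.3 = 175.3
Vm = 24.1 · ln(0.18598) = 24.1 × (-1.6821) = -40.54 mV

-40.5 mV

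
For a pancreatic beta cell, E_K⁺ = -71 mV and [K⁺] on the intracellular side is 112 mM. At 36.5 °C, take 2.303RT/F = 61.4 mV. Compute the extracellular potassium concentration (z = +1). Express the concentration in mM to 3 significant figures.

7.81 mM

Nernst: E = (61.4/1) · log₁₀([out]/[in]), so log₁₀([out]/[in]) = -71.0 × 1 / 61.4 = -1.1564.
[out]/[in] = 10^(-1.1564) = 0.06977.
[out] = 0.06977 × 112 = 7.814 mM.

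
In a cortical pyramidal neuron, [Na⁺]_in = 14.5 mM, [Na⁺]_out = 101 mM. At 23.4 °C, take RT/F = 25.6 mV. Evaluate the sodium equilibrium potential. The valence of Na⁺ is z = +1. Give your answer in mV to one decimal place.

49.7 mV

E = (25.6/z) · ln([Na⁺]_out/[Na⁺]_in) with z = +1.
= (25.6/1) · ln(101/14.5) = 25.60 · ln(6.966)
= 25.60 · (1.9410) = 49.69 mV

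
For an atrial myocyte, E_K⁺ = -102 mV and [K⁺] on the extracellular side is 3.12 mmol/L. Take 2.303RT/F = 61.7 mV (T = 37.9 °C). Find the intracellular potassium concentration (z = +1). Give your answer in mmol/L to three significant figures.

140 mmol/L

Nernst: E = (61.7/1) · log₁₀([out]/[in]), so log₁₀([out]/[in]) = -102.0 × 1 / 61.7 = -1.6532.
[out]/[in] = 10^(-1.6532) = 0.02222.
[in] = 3.12 / 0.02222 = 140.4 mmol/L.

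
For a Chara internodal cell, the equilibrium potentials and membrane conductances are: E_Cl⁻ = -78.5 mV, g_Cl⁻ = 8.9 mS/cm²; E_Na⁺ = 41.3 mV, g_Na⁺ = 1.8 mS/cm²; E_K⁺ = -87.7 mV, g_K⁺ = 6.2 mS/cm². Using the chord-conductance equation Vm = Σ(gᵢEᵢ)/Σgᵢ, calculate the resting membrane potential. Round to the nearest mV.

Σ gᵢEᵢ = 8.9·(-78.5) + 1.8·(41.3) + 6.2·(-87.7) = -1168.05
Σ gᵢ = 8.9 + 1.8 + 6.2 = 16.9
Vm = -1168.05 / 16.9 = -69.12 mV

-69 mV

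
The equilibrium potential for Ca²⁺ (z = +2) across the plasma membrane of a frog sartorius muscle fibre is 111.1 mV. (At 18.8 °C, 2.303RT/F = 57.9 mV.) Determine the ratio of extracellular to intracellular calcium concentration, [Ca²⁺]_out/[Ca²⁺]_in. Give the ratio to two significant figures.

6900

log₁₀([out]/[in]) = E·z/(57.9) = 111.1 × 2 / 57.9 = 3.8377
[out]/[in] = 10^(3.8377) = 6881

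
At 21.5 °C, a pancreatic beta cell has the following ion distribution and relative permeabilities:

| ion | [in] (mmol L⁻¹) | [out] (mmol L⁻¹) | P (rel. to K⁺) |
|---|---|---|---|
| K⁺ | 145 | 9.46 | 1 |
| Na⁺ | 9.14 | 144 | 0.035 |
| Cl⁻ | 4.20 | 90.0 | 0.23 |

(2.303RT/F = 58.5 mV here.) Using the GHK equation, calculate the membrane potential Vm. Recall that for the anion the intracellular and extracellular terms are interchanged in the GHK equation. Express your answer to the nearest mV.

Vm = 58.5 · log₁₀[(Σ P·[cation]ₒ + Σ P·[anion]ᵢ) / (Σ P·[cation]ᵢ + Σ P·[anion]ₒ)]
Numerator = 1×9.46 + 0.035×144 + 0.23×4.20 = 15.47
Denominator = 1×145 + 0.035×9.14 + 0.23×90.0 = 166
Vm = 58.5 · log₁₀(0.093158) = 58.5 × (-1.0308) = -60.30 mV

-60 mV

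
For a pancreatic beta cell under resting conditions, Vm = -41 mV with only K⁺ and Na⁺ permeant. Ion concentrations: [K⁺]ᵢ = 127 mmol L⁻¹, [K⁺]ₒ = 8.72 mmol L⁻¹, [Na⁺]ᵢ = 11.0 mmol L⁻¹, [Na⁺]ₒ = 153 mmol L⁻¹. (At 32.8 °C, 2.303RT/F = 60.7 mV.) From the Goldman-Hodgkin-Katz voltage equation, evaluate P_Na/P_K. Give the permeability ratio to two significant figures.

0.12

Let α = P_Na/P_K. GHK: Vm = 60.7·log₁₀[(Kₒ + α·Naₒ)/(Kᵢ + α·Naᵢ)].
10^(Vm/60.7) = 10^(-41.0/60.7) = 0.21113
So 0.21113·(Kᵢ + α·Naᵢ) = Kₒ + α·Naₒ → α = (0.21113·127.0 − 8.72) / (153.0 − 0.21113·11.0)
α = (26.81 − 8.72) / (153.0 − 2.322) = 18.09/150.7 = 0.1201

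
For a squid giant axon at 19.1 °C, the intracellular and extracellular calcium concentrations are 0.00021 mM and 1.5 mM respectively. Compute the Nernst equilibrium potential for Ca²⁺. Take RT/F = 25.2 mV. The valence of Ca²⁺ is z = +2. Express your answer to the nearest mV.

E = (25.2/z) · ln([Ca²⁺]_out/[Ca²⁺]_in) with z = +2.
= (25.2/2) · ln(1.5/0.00021) = 12.60 · ln(7143)
= 12.60 · (8.8739) = 111.81 mV

112 mV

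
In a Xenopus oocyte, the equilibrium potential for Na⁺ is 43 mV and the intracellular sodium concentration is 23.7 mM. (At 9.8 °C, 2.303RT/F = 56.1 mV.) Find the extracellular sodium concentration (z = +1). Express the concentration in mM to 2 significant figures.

140 mM

Nernst: E = (56.1/1) · log₁₀([out]/[in]), so log₁₀([out]/[in]) = 43.0 × 1 / 56.1 = 0.7665.
[out]/[in] = 10^(0.7665) = 5.841.
[out] = 5.841 × 23.7 = 138.4 mM.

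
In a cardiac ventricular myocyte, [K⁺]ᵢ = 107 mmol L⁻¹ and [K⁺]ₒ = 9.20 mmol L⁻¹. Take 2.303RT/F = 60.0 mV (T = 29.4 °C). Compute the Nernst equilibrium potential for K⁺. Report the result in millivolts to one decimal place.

-63.9 mV

E = (60.0/z) · log₁₀([K⁺]_out/[K⁺]_in) with z = +1.
= (60.0/1) · log₁₀(9.20/107) = 60.00 · log₁₀(0.08598)
= 60.00 · (-1.0656) = -63.94 mV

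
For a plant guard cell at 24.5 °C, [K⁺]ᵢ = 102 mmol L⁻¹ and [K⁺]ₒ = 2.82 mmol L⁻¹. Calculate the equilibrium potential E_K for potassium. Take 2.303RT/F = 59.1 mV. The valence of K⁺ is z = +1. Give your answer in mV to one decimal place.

-92.1 mV

E = (59.1/z) · log₁₀([K⁺]_out/[K⁺]_in) with z = +1.
= (59.1/1) · log₁₀(2.82/102) = 59.10 · log₁₀(0.02765)
= 59.10 · (-1.5584) = -92.10 mV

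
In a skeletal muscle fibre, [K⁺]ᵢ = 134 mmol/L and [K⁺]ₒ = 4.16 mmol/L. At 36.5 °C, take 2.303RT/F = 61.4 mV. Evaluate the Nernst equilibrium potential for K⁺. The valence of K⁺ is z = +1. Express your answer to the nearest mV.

E = (61.4/z) · log₁₀([K⁺]_out/[K⁺]_in) with z = +1.
= (61.4/1) · log₁₀(4.16/134) = 61.40 · log₁₀(0.03104)
= 61.40 · (-1.5080) = -92.59 mV

-93 mV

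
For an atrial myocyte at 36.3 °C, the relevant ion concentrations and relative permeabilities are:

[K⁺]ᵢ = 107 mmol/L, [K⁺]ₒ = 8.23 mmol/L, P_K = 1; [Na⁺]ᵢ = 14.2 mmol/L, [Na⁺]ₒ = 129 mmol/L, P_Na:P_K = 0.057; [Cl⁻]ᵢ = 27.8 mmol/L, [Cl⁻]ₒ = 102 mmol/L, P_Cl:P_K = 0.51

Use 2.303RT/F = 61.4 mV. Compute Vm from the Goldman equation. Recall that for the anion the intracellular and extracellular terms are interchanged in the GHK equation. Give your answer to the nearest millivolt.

-45 mV

Vm = 61.4 · log₁₀[(Σ P·[cation]ₒ + Σ P·[anion]ᵢ) / (Σ P·[cation]ᵢ + Σ P·[anion]ₒ)]
Numerator = 1×8.23 + 0.057×129 + 0.51×27.8 = 29.76
Denominator = 1×107 + 0.057×14.2 + 0.51×102 = 159.8
Vm = 61.4 · log₁₀(0.1862) = 61.4 × (-0.7300) = -44.82 mV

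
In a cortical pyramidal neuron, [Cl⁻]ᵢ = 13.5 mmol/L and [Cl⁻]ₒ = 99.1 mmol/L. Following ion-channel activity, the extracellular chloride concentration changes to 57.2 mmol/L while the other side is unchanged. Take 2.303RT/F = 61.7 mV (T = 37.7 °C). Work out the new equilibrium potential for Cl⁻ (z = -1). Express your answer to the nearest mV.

After the shift: [Cl⁻]_out = 57.2, [Cl⁻]_in = 13.5 mmol/L.
E_new = (61.7/-1)·log₁₀(57.2/13.5) = -61.70 · (0.6271) = -38.69 mV

-39 mV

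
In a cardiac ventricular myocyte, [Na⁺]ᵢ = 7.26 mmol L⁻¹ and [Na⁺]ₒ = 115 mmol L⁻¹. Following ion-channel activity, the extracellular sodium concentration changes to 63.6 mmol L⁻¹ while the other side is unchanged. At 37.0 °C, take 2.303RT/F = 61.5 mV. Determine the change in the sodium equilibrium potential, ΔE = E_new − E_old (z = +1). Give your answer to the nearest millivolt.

E_old = (61.5/1)·log₁₀(115/7.26) = 73.79 mV
E_new = (61.5/1)·log₁₀(63.6/7.26) = 57.97 mV
ΔE = 57.97 − (73.79) = -15.82 mV

-16 mV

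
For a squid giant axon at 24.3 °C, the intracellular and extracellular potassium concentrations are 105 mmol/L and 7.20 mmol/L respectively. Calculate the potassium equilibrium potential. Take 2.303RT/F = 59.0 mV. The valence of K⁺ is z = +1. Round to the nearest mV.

-69 mV

E = (59.0/z) · log₁₀([K⁺]_out/[K⁺]_in) with z = +1.
= (59.0/1) · log₁₀(7.20/105) = 59.00 · log₁₀(0.06857)
= 59.00 · (-1.1639) = -68.67 mV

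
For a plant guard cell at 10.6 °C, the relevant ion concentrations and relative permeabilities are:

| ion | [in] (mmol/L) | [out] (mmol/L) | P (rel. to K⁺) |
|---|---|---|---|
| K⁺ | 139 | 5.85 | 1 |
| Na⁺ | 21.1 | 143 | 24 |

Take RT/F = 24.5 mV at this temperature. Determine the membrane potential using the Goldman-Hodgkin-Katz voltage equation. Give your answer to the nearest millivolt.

41 mV

Vm = 24.5 · ln[(Σ P·[cation]ₒ + Σ P·[anion]ᵢ) / (Σ P·[cation]ᵢ + Σ P·[anion]ₒ)]
Numerator = 1×5.85 + 24×143 = 3438
Denominator = 1×139 + 24×21.1 = 645.4
Vm = 24.5 · ln(5.3267) = 24.5 × (1.6727) = 40.98 mV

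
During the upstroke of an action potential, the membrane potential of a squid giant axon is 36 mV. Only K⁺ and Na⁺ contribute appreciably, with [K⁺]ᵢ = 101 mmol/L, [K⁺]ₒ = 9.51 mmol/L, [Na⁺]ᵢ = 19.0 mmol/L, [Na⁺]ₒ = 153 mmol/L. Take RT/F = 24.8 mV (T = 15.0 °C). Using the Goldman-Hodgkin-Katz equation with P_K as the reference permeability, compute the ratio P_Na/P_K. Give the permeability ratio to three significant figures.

Let α = P_Na/P_K. GHK: Vm = 24.8·ln[(Kₒ + α·Naₒ)/(Kᵢ + α·Naᵢ)].
e^(Vm/24.8) = e^(36.0/24.8) = 4.27
So 4.27·(Kᵢ + α·Naᵢ) = Kₒ + α·Naₒ → α = (4.27·101.0 − 9.51) / (153.0 − 4.27·19.0)
α = (431.3 − 9.51) / (153.0 − 81.13) = 421.8/71.87 = 5.868

5.87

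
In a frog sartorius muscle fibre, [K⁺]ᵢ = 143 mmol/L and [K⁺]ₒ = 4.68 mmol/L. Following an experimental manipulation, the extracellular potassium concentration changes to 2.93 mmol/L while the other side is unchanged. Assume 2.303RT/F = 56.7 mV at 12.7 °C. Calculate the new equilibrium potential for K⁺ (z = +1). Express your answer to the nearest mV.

-96 mV

After the shift: [K⁺]_out = 2.93, [K⁺]_in = 143 mmol/L.
E_new = (56.7/1)·log₁₀(2.93/143) = 56.70 · (-1.6885) = -95.74 mV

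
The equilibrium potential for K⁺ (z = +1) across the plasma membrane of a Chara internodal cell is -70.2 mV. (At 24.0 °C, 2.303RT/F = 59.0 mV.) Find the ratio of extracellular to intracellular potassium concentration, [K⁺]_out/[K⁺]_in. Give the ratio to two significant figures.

log₁₀([out]/[in]) = E·z/(59.0) = -70.2 × 1 / 59.0 = -1.1898
[out]/[in] = 10^(-1.1898) = 0.06459

0.065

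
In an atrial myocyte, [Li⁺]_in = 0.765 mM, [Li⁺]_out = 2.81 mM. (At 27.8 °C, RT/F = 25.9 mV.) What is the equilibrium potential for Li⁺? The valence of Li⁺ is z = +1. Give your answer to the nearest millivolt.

E = (25.9/z) · ln([Li⁺]_out/[Li⁺]_in) with z = +1.
= (25.9/1) · ln(2.81/0.765) = 25.90 · ln(3.673)
= 25.90 · (1.3011) = 33.70 mV

34 mV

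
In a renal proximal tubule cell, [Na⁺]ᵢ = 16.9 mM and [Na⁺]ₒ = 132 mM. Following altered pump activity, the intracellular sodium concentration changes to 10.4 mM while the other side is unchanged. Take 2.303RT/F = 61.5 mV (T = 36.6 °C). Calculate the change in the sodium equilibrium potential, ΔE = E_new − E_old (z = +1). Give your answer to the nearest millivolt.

E_old = (61.5/1)·log₁₀(132/16.9) = 54.90 mV
E_new = (61.5/1)·log₁₀(132/10.4) = 67.87 mV
ΔE = 67.87 − (54.90) = 12.97 mV

13 mV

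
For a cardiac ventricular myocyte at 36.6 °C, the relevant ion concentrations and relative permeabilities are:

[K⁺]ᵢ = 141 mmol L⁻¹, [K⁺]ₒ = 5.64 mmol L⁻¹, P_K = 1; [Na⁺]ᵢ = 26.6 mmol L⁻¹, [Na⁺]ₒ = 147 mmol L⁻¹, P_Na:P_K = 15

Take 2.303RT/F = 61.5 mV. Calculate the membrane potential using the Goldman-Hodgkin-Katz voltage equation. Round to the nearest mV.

38 mV

Vm = 61.5 · log₁₀[(Σ P·[cation]ₒ + Σ P·[anion]ᵢ) / (Σ P·[cation]ᵢ + Σ P·[anion]ₒ)]
Numerator = 1×5.64 + 15×147 = 2211
Denominator = 1×141 + 15×26.6 = 540
Vm = 61.5 · log₁₀(4.0938) = 61.5 × (0.6121) = 37.65 mV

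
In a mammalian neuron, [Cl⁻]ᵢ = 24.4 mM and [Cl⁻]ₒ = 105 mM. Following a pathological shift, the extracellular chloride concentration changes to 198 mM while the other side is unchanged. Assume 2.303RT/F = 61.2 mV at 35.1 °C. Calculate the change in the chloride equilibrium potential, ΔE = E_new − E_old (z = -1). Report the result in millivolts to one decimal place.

E_old = (61.2/-1)·log₁₀(105/24.4) = -38.79 mV
E_new = (61.2/-1)·log₁₀(198/24.4) = -55.65 mV
ΔE = -55.65 − (-38.79) = -16.86 mV

-16.9 mV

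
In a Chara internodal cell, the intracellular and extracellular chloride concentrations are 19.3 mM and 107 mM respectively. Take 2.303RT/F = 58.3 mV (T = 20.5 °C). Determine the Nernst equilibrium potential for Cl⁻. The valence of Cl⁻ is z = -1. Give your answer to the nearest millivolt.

E = (58.3/z) · log₁₀([Cl⁻]_out/[Cl⁻]_in) with z = -1.
For an anion, dividing by z = -1 reverses the sign.
= (58.3/-1) · log₁₀(107/19.3) = -58.30 · log₁₀(5.544)
= -58.30 · (0.7438) = -43.37 mV

-43 mV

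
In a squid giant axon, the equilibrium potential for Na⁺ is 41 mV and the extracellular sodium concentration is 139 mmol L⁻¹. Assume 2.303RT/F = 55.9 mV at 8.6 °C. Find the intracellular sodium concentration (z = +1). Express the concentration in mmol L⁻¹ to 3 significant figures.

Nernst: E = (55.9/1) · log₁₀([out]/[in]), so log₁₀([out]/[in]) = 41.0 × 1 / 55.9 = 0.7335.
[out]/[in] = 10^(0.7335) = 5.413.
[in] = 139 / 5.413 = 25.68 mmol L⁻¹.

25.7 mmol L⁻¹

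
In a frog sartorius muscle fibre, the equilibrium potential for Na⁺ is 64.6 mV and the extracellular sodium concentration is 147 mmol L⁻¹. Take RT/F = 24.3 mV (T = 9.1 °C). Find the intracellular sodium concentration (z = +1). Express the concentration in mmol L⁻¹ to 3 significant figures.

Nernst: E = (24.3/1) · ln([out]/[in]), so ln([out]/[in]) = 64.6 × 1 / 24.3 = 2.6584.
[out]/[in] = e^(2.6584) = 14.27.
[in] = 147 / 14.27 = 10.3 mmol L⁻¹.

10.3 mmol L⁻¹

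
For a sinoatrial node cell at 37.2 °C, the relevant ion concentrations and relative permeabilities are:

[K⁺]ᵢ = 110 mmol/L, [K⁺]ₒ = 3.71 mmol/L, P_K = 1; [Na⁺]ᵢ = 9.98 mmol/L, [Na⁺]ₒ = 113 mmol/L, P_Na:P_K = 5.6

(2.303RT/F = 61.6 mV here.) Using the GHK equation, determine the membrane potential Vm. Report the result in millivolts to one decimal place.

36.0 mV

Vm = 61.6 · log₁₀[(Σ P·[cation]ₒ + Σ P·[anion]ᵢ) / (Σ P·[cation]ᵢ + Σ P·[anion]ₒ)]
Numerator = 1×3.71 + 5.6×113 = 636.5
Denominator = 1×110 + 5.6×9.98 = 165.9
Vm = 61.6 · log₁₀(3.837) = 61.6 × (0.5840) = 35.97 mV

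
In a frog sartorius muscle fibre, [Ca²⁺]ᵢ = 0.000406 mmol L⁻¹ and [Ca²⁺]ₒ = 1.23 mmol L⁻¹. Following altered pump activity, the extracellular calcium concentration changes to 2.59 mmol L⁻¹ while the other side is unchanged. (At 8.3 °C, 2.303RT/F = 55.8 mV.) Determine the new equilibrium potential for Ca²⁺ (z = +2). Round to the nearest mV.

106 mV

After the shift: [Ca²⁺]_out = 2.59, [Ca²⁺]_in = 0.000406 mmol L⁻¹.
E_new = (55.8/2)·log₁₀(2.59/0.000406) = 27.90 · (3.8048) = 106.15 mV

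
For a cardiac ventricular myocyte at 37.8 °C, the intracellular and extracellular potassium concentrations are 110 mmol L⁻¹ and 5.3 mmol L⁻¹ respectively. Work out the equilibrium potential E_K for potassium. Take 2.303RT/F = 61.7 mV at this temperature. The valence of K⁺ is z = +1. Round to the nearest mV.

-81 mV

E = (61.7/z) · log₁₀([K⁺]_out/[K⁺]_in) with z = +1.
= (61.7/1) · log₁₀(5.3/110) = 61.70 · log₁₀(0.04818)
= 61.70 · (-1.3171) = -81.27 mV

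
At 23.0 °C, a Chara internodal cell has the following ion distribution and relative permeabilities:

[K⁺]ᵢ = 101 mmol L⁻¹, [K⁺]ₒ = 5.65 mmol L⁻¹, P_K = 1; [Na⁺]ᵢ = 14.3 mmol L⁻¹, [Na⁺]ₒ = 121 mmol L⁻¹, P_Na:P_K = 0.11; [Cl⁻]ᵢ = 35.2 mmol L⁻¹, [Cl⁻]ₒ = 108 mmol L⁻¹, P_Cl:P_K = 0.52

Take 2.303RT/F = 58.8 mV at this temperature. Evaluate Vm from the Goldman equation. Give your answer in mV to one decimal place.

-37.0 mV

Vm = 58.8 · log₁₀[(Σ P·[cation]ₒ + Σ P·[anion]ᵢ) / (Σ P·[cation]ᵢ + Σ P·[anion]ₒ)]
Numerator = 1×5.65 + 0.11×121 + 0.52×35.2 = 37.26
Denominator = 1×101 + 0.11×14.3 + 0.52×108 = 158.7
Vm = 58.8 · log₁₀(0.23476) = 58.8 × (-0.6294) = -37.01 mV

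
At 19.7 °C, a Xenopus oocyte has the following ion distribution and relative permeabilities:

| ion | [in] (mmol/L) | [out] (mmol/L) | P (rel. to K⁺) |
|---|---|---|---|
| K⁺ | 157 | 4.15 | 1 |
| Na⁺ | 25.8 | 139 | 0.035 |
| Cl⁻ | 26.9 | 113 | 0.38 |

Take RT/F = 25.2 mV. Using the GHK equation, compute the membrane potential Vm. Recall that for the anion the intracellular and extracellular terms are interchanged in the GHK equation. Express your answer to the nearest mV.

-59 mV

Vm = 25.2 · ln[(Σ P·[cation]ₒ + Σ P·[anion]ᵢ) / (Σ P·[cation]ᵢ + Σ P·[anion]ₒ)]
Numerator = 1×4.15 + 0.035×139 + 0.38×26.9 = 19.24
Denominator = 1×157 + 0.035×25.8 + 0.38×113 = 200.8
Vm = 25.2 · ln(0.095781) = 25.2 × (-2.3457) = -59.11 mV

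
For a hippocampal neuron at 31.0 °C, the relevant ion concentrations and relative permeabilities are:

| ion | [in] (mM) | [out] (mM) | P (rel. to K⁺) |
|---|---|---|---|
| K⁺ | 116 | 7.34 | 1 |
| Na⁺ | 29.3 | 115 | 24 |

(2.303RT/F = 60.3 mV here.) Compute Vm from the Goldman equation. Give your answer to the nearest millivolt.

Vm = 60.3 · log₁₀[(Σ P·[cation]ₒ + Σ P·[anion]ᵢ) / (Σ P·[cation]ᵢ + Σ P·[anion]ₒ)]
Numerator = 1×7.34 + 24×115 = 2767
Denominator = 1×116 + 24×29.3 = 819.2
Vm = 60.3 · log₁₀(3.3781) = 60.3 × (0.5287) = 31.88 mV

32 mV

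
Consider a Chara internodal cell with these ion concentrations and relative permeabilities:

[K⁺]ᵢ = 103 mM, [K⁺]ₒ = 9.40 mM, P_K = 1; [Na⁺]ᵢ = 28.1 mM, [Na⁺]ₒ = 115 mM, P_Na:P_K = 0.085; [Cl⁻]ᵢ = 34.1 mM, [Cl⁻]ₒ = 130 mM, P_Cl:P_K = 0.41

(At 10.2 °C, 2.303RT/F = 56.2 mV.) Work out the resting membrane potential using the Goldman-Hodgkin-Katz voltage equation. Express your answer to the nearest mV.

Vm = 56.2 · log₁₀[(Σ P·[cation]ₒ + Σ P·[anion]ᵢ) / (Σ P·[cation]ᵢ + Σ P·[anion]ₒ)]
Numerator = 1×9.40 + 0.085×115 + 0.41×34.1 = 33.16
Denominator = 1×103 + 0.085×28.1 + 0.41×130 = 158.7
Vm = 56.2 · log₁₀(0.20894) = 56.2 × (-0.6800) = -38.22 mV

-38 mV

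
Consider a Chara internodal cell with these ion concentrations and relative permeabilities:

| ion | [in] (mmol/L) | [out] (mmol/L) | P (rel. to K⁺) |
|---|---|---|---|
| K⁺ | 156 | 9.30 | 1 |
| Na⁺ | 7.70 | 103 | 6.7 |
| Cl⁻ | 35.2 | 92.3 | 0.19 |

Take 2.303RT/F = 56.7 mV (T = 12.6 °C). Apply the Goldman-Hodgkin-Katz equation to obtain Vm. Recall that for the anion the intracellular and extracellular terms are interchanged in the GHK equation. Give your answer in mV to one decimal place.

28.1 mV

Vm = 56.7 · log₁₀[(Σ P·[cation]ₒ + Σ P·[anion]ᵢ) / (Σ P·[cation]ᵢ + Σ P·[anion]ₒ)]
Numerator = 1×9.30 + 6.7×103 + 0.19×35.2 = 706.1
Denominator = 1×156 + 6.7×7.70 + 0.19×92.3 = 225.1
Vm = 56.7 · log₁₀(3.1364) = 56.7 × (0.4964) = 28.15 mV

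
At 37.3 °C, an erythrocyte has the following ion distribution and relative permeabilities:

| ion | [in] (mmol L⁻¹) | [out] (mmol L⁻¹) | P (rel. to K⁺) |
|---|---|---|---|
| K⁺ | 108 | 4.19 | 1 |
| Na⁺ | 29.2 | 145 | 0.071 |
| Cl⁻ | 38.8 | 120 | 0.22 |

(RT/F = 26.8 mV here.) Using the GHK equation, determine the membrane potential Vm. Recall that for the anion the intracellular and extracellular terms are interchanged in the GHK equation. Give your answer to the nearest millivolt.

Vm = 26.8 · ln[(Σ P·[cation]ₒ + Σ P·[anion]ᵢ) / (Σ P·[cation]ᵢ + Σ P·[anion]ₒ)]
Numerator = 1×4.19 + 0.071×145 + 0.22×38.8 = 23.02
Denominator = 1×108 + 0.071×29.2 + 0.22×120 = 136.5
Vm = 26.8 · ln(0.16869) = 26.8 × (-1.7797) = -47.70 mV

-48 mV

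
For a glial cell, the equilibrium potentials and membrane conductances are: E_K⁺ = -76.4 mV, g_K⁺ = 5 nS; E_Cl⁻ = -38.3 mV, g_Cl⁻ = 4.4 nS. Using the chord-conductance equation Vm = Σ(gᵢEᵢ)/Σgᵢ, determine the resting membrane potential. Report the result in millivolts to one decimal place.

Σ gᵢEᵢ = 5·(-76.4) + 4.4·(-38.3) = -550.52
Σ gᵢ = 5 + 4.4 = 9.4
Vm = -550.52 / 9.4 = -58.57 mV

-58.6 mV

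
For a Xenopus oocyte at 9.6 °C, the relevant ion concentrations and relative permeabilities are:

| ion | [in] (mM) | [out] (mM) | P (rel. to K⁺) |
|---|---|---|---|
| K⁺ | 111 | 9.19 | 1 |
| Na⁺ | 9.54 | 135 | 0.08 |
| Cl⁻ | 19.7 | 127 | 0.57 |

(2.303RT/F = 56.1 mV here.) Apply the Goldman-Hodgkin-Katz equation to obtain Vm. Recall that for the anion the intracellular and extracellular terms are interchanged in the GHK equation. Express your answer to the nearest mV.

-43 mV

Vm = 56.1 · log₁₀[(Σ P·[cation]ₒ + Σ P·[anion]ᵢ) / (Σ P·[cation]ᵢ + Σ P·[anion]ₒ)]
Numerator = 1×9.19 + 0.08×135 + 0.57×19.7 = 31.22
Denominator = 1×111 + 0.08×9.54 + 0.57×127 = 184.2
Vm = 56.1 · log₁₀(0.16953) = 56.1 × (-0.7708) = -43.24 mV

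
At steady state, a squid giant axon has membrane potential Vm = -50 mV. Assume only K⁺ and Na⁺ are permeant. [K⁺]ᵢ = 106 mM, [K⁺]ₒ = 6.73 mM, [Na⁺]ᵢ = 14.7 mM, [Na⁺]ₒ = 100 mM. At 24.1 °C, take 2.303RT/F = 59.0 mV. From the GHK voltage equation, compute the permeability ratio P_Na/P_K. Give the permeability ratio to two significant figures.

0.085

Let α = P_Na/P_K. GHK: Vm = 59.0·log₁₀[(Kₒ + α·Naₒ)/(Kᵢ + α·Naᵢ)].
10^(Vm/59.0) = 10^(-50.0/59.0) = 0.14208
So 0.14208·(Kᵢ + α·Naᵢ) = Kₒ + α·Naₒ → α = (0.14208·106.0 − 6.73) / (100.0 − 0.14208·14.7)
α = (15.06 − 6.73) / (100.0 − 2.089) = 8.331/97.91 = 0.08509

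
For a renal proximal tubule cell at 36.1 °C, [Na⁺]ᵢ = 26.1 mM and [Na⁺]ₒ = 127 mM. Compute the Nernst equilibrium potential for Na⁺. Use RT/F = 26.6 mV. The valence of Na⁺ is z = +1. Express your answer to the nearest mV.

42 mV

E = (26.6/z) · ln([Na⁺]_out/[Na⁺]_in) with z = +1.
= (26.6/1) · ln(127/26.1) = 26.60 · ln(4.866)
= 26.60 · (1.5823) = 42.09 mV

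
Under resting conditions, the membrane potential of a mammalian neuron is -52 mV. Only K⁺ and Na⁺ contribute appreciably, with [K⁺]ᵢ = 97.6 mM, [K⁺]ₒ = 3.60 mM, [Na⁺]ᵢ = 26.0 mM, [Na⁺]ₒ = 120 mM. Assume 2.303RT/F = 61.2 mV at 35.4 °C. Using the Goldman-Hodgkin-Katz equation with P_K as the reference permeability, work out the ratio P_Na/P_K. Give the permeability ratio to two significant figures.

0.088

Let α = P_Na/P_K. GHK: Vm = 61.2·log₁₀[(Kₒ + α·Naₒ)/(Kᵢ + α·Naᵢ)].
10^(Vm/61.2) = 10^(-52.0/61.2) = 0.14136
So 0.14136·(Kᵢ + α·Naᵢ) = Kₒ + α·Naₒ → α = (0.14136·97.6 − 3.6) / (120.0 − 0.14136·26.0)
α = (13.8 − 3.6) / (120.0 − 3.675) = 10.2/116.3 = 0.08766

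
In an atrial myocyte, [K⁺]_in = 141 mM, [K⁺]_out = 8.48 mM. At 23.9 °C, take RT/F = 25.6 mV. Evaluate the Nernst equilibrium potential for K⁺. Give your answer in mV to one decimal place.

E = (25.6/z) · ln([K⁺]_out/[K⁺]_in) with z = +1.
= (25.6/1) · ln(8.48/141) = 25.60 · ln(0.06014)
= 25.60 · (-2.8110) = -71.96 mV

-72.0 mV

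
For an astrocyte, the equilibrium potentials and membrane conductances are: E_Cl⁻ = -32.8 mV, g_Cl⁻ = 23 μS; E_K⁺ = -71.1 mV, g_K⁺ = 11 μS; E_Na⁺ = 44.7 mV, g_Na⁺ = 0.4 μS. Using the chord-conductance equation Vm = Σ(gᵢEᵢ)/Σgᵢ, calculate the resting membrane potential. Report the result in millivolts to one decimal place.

Σ gᵢEᵢ = 23·(-32.8) + 11·(-71.1) + 0.4·(44.7) = -1518.62
Σ gᵢ = 23 + 11 + 0.4 = 34.4
Vm = -1518.62 / 34.4 = -44.15 mV

-44.1 mV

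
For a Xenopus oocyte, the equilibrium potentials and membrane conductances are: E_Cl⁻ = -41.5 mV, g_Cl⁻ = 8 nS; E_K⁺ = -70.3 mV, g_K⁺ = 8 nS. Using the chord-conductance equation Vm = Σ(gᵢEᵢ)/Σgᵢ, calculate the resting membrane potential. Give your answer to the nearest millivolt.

-56 mV

Σ gᵢEᵢ = 8·(-41.5) + 8·(-70.3) = -894.40
Σ gᵢ = 8 + 8 = 16
Vm = -894.40 / 16 = -55.90 mV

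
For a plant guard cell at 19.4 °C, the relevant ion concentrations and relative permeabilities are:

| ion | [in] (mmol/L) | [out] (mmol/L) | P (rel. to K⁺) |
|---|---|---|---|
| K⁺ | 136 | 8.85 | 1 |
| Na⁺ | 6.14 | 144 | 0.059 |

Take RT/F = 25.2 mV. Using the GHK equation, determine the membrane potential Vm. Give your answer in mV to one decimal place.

-52.0 mV

Vm = 25.2 · ln[(Σ P·[cation]ₒ + Σ P·[anion]ᵢ) / (Σ P·[cation]ᵢ + Σ P·[anion]ₒ)]
Numerator = 1×8.85 + 0.059×144 = 17.35
Denominator = 1×136 + 0.059×6.14 = 136.4
Vm = 25.2 · ln(0.12721) = 25.2 × (-2.0620) = -51.96 mV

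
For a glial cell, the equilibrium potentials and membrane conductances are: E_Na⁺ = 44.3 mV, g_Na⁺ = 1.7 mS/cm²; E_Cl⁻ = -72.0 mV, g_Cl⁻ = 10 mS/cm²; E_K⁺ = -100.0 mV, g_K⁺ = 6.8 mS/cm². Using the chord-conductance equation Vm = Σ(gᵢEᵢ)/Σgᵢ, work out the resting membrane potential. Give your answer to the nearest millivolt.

Σ gᵢEᵢ = 1.7·(44.3) + 10·(-72.0) + 6.8·(-100.0) = -1324.69
Σ gᵢ = 1.7 + 10 + 6.8 = 18.5
Vm = -1324.69 / 18.5 = -71.60 mV

-72 mV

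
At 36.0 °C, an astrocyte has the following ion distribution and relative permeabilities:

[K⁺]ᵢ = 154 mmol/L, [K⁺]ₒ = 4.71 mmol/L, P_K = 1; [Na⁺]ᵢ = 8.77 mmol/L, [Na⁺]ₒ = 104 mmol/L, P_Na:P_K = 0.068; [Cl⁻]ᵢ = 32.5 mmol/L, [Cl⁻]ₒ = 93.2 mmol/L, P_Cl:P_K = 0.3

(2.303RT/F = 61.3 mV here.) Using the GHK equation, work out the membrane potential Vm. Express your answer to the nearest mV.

-57 mV

Vm = 61.3 · log₁₀[(Σ P·[cation]ₒ + Σ P·[anion]ᵢ) / (Σ P·[cation]ᵢ + Σ P·[anion]ₒ)]
Numerator = 1×4.71 + 0.068×104 + 0.3×32.5 = 21.53
Denominator = 1×154 + 0.068×8.77 + 0.3×93.2 = 182.6
Vm = 61.3 · log₁₀(0.11795) = 61.3 × (-0.9283) = -56.91 mV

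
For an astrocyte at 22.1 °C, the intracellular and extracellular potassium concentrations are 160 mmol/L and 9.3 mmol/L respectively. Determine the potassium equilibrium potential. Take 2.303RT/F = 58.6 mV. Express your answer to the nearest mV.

E = (58.6/z) · log₁₀([K⁺]_out/[K⁺]_in) with z = +1.
= (58.6/1) · log₁₀(9.3/160) = 58.60 · log₁₀(0.05813)
= 58.60 · (-1.2356) = -72.41 mV

-72 mV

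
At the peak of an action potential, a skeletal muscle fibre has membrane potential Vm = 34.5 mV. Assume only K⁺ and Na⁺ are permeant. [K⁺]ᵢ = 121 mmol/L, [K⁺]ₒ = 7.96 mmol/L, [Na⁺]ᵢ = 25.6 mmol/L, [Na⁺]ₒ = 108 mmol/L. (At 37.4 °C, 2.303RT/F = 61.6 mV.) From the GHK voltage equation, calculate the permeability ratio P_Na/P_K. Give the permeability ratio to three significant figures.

Let α = P_Na/P_K. GHK: Vm = 61.6·log₁₀[(Kₒ + α·Naₒ)/(Kᵢ + α·Naᵢ)].
10^(Vm/61.6) = 10^(34.5/61.6) = 3.6313
So 3.6313·(Kᵢ + α·Naᵢ) = Kₒ + α·Naₒ → α = (3.6313·121.0 − 7.96) / (108.0 − 3.6313·25.6)
α = (439.4 − 7.96) / (108.0 − 92.96) = 431.4/15.04 = 28.69

28.7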